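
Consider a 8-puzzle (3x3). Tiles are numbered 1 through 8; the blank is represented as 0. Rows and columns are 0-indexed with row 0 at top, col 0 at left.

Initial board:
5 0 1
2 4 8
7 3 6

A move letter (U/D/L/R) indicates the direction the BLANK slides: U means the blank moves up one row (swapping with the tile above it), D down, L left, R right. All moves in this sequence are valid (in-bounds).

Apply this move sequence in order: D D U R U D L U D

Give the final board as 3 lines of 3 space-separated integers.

Answer: 5 4 1
2 0 8
7 3 6

Derivation:
After move 1 (D):
5 4 1
2 0 8
7 3 6

After move 2 (D):
5 4 1
2 3 8
7 0 6

After move 3 (U):
5 4 1
2 0 8
7 3 6

After move 4 (R):
5 4 1
2 8 0
7 3 6

After move 5 (U):
5 4 0
2 8 1
7 3 6

After move 6 (D):
5 4 1
2 8 0
7 3 6

After move 7 (L):
5 4 1
2 0 8
7 3 6

After move 8 (U):
5 0 1
2 4 8
7 3 6

After move 9 (D):
5 4 1
2 0 8
7 3 6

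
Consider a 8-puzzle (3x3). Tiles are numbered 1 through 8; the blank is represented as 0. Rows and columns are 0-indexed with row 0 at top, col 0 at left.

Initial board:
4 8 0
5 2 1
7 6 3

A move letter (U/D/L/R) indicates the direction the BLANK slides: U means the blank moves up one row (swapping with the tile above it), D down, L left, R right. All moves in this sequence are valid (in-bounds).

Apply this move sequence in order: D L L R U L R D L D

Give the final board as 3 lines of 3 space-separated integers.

After move 1 (D):
4 8 1
5 2 0
7 6 3

After move 2 (L):
4 8 1
5 0 2
7 6 3

After move 3 (L):
4 8 1
0 5 2
7 6 3

After move 4 (R):
4 8 1
5 0 2
7 6 3

After move 5 (U):
4 0 1
5 8 2
7 6 3

After move 6 (L):
0 4 1
5 8 2
7 6 3

After move 7 (R):
4 0 1
5 8 2
7 6 3

After move 8 (D):
4 8 1
5 0 2
7 6 3

After move 9 (L):
4 8 1
0 5 2
7 6 3

After move 10 (D):
4 8 1
7 5 2
0 6 3

Answer: 4 8 1
7 5 2
0 6 3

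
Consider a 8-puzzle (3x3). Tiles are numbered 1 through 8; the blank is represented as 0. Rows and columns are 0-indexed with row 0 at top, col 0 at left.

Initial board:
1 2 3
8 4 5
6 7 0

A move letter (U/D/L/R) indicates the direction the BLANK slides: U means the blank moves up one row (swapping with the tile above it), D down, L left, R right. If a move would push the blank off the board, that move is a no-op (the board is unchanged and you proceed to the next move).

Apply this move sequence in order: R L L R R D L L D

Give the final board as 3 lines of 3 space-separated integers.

After move 1 (R):
1 2 3
8 4 5
6 7 0

After move 2 (L):
1 2 3
8 4 5
6 0 7

After move 3 (L):
1 2 3
8 4 5
0 6 7

After move 4 (R):
1 2 3
8 4 5
6 0 7

After move 5 (R):
1 2 3
8 4 5
6 7 0

After move 6 (D):
1 2 3
8 4 5
6 7 0

After move 7 (L):
1 2 3
8 4 5
6 0 7

After move 8 (L):
1 2 3
8 4 5
0 6 7

After move 9 (D):
1 2 3
8 4 5
0 6 7

Answer: 1 2 3
8 4 5
0 6 7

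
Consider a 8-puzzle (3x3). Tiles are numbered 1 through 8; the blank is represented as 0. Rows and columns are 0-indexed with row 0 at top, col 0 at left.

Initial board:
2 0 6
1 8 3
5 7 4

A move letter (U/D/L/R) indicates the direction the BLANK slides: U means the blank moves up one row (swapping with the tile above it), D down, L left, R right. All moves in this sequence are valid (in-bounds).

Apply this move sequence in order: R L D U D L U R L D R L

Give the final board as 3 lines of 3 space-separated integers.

Answer: 2 8 6
0 1 3
5 7 4

Derivation:
After move 1 (R):
2 6 0
1 8 3
5 7 4

After move 2 (L):
2 0 6
1 8 3
5 7 4

After move 3 (D):
2 8 6
1 0 3
5 7 4

After move 4 (U):
2 0 6
1 8 3
5 7 4

After move 5 (D):
2 8 6
1 0 3
5 7 4

After move 6 (L):
2 8 6
0 1 3
5 7 4

After move 7 (U):
0 8 6
2 1 3
5 7 4

After move 8 (R):
8 0 6
2 1 3
5 7 4

After move 9 (L):
0 8 6
2 1 3
5 7 4

After move 10 (D):
2 8 6
0 1 3
5 7 4

After move 11 (R):
2 8 6
1 0 3
5 7 4

After move 12 (L):
2 8 6
0 1 3
5 7 4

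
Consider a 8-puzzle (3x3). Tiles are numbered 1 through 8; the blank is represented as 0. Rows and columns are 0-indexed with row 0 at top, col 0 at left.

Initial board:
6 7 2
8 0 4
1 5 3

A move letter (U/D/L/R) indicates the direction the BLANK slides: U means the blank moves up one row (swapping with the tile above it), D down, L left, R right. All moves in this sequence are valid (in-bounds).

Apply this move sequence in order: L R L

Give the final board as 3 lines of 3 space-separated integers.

After move 1 (L):
6 7 2
0 8 4
1 5 3

After move 2 (R):
6 7 2
8 0 4
1 5 3

After move 3 (L):
6 7 2
0 8 4
1 5 3

Answer: 6 7 2
0 8 4
1 5 3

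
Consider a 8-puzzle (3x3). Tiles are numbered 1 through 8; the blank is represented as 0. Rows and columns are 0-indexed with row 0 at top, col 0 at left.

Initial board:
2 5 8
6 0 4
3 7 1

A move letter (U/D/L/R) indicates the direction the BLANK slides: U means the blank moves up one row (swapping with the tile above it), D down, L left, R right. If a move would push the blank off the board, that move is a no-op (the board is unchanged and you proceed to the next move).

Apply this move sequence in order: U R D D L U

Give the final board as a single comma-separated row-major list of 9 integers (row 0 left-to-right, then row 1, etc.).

After move 1 (U):
2 0 8
6 5 4
3 7 1

After move 2 (R):
2 8 0
6 5 4
3 7 1

After move 3 (D):
2 8 4
6 5 0
3 7 1

After move 4 (D):
2 8 4
6 5 1
3 7 0

After move 5 (L):
2 8 4
6 5 1
3 0 7

After move 6 (U):
2 8 4
6 0 1
3 5 7

Answer: 2, 8, 4, 6, 0, 1, 3, 5, 7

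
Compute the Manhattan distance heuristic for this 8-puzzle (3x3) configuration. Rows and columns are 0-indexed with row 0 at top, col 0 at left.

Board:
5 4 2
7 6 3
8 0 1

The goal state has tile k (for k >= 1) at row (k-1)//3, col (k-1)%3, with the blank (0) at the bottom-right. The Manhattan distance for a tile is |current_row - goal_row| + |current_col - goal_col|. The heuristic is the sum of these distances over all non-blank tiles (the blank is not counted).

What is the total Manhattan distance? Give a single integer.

Answer: 13

Derivation:
Tile 5: at (0,0), goal (1,1), distance |0-1|+|0-1| = 2
Tile 4: at (0,1), goal (1,0), distance |0-1|+|1-0| = 2
Tile 2: at (0,2), goal (0,1), distance |0-0|+|2-1| = 1
Tile 7: at (1,0), goal (2,0), distance |1-2|+|0-0| = 1
Tile 6: at (1,1), goal (1,2), distance |1-1|+|1-2| = 1
Tile 3: at (1,2), goal (0,2), distance |1-0|+|2-2| = 1
Tile 8: at (2,0), goal (2,1), distance |2-2|+|0-1| = 1
Tile 1: at (2,2), goal (0,0), distance |2-0|+|2-0| = 4
Sum: 2 + 2 + 1 + 1 + 1 + 1 + 1 + 4 = 13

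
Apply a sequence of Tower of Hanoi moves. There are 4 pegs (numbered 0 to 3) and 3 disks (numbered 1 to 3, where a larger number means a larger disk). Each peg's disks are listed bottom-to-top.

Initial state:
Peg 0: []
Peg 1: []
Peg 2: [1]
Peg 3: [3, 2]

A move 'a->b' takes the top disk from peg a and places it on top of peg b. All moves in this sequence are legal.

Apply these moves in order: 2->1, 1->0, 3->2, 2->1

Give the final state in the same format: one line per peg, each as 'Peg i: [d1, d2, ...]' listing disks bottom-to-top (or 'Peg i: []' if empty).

After move 1 (2->1):
Peg 0: []
Peg 1: [1]
Peg 2: []
Peg 3: [3, 2]

After move 2 (1->0):
Peg 0: [1]
Peg 1: []
Peg 2: []
Peg 3: [3, 2]

After move 3 (3->2):
Peg 0: [1]
Peg 1: []
Peg 2: [2]
Peg 3: [3]

After move 4 (2->1):
Peg 0: [1]
Peg 1: [2]
Peg 2: []
Peg 3: [3]

Answer: Peg 0: [1]
Peg 1: [2]
Peg 2: []
Peg 3: [3]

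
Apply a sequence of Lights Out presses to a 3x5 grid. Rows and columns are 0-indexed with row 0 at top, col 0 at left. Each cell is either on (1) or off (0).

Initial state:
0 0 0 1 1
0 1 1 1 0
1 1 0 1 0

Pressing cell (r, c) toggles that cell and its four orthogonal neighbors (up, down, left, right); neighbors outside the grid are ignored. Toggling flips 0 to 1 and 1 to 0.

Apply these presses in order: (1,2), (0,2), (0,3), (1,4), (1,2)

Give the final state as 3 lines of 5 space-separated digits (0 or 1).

After press 1 at (1,2):
0 0 1 1 1
0 0 0 0 0
1 1 1 1 0

After press 2 at (0,2):
0 1 0 0 1
0 0 1 0 0
1 1 1 1 0

After press 3 at (0,3):
0 1 1 1 0
0 0 1 1 0
1 1 1 1 0

After press 4 at (1,4):
0 1 1 1 1
0 0 1 0 1
1 1 1 1 1

After press 5 at (1,2):
0 1 0 1 1
0 1 0 1 1
1 1 0 1 1

Answer: 0 1 0 1 1
0 1 0 1 1
1 1 0 1 1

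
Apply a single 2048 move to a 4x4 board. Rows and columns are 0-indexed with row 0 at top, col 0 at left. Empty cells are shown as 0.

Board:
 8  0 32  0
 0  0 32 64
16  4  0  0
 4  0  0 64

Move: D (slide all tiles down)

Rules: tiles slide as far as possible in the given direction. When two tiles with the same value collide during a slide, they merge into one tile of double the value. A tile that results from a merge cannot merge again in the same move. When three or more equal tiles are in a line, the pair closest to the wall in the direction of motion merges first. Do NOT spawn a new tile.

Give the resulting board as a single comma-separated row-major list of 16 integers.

Slide down:
col 0: [8, 0, 16, 4] -> [0, 8, 16, 4]
col 1: [0, 0, 4, 0] -> [0, 0, 0, 4]
col 2: [32, 32, 0, 0] -> [0, 0, 0, 64]
col 3: [0, 64, 0, 64] -> [0, 0, 0, 128]

Answer: 0, 0, 0, 0, 8, 0, 0, 0, 16, 0, 0, 0, 4, 4, 64, 128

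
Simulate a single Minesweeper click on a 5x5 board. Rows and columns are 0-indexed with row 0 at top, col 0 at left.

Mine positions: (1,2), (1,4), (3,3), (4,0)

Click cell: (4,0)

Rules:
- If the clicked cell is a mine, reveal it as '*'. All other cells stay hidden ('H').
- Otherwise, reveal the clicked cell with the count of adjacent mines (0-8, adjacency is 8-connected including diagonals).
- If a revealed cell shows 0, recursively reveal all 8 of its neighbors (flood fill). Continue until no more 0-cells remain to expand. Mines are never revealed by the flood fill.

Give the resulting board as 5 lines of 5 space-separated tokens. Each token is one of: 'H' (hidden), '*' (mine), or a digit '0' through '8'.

H H H H H
H H H H H
H H H H H
H H H H H
* H H H H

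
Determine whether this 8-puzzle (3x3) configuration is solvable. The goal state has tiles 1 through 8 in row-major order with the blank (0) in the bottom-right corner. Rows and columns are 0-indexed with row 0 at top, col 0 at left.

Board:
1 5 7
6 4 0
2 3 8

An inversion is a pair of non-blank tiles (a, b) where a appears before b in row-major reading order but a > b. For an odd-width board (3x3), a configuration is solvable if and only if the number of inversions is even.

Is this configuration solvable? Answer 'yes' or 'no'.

Inversions (pairs i<j in row-major order where tile[i] > tile[j] > 0): 12
12 is even, so the puzzle is solvable.

Answer: yes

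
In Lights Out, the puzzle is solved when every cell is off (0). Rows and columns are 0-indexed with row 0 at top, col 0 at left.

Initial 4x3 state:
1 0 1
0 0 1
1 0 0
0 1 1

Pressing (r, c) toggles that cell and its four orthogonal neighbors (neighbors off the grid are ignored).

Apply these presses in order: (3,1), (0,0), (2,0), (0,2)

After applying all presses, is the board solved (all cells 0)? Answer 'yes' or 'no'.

Answer: yes

Derivation:
After press 1 at (3,1):
1 0 1
0 0 1
1 1 0
1 0 0

After press 2 at (0,0):
0 1 1
1 0 1
1 1 0
1 0 0

After press 3 at (2,0):
0 1 1
0 0 1
0 0 0
0 0 0

After press 4 at (0,2):
0 0 0
0 0 0
0 0 0
0 0 0

Lights still on: 0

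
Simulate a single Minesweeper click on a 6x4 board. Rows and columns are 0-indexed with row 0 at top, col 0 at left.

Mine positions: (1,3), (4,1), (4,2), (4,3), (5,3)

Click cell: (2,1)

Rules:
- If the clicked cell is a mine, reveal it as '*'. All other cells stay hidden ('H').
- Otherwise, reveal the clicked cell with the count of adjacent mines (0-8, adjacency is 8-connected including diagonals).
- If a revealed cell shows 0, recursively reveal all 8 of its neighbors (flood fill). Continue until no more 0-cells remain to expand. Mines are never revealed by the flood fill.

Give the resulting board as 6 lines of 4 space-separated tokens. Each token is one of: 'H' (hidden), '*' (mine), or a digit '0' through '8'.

0 0 1 H
0 0 1 H
0 0 1 H
1 2 3 H
H H H H
H H H H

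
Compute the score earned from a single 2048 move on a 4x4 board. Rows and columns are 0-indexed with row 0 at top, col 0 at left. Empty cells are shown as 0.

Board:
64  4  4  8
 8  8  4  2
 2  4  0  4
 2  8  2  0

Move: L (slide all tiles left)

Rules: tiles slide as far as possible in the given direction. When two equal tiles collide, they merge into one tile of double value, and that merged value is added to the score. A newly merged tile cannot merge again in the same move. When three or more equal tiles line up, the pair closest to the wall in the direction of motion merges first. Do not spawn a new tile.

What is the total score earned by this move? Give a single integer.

Slide left:
row 0: [64, 4, 4, 8] -> [64, 8, 8, 0]  score +8 (running 8)
row 1: [8, 8, 4, 2] -> [16, 4, 2, 0]  score +16 (running 24)
row 2: [2, 4, 0, 4] -> [2, 8, 0, 0]  score +8 (running 32)
row 3: [2, 8, 2, 0] -> [2, 8, 2, 0]  score +0 (running 32)
Board after move:
64  8  8  0
16  4  2  0
 2  8  0  0
 2  8  2  0

Answer: 32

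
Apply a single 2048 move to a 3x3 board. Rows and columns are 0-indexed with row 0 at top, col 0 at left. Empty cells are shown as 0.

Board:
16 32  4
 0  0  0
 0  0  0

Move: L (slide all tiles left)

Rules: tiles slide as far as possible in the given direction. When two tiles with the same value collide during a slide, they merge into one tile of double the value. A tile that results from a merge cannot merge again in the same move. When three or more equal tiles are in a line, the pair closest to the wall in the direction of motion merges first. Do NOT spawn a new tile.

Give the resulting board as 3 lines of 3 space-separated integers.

Answer: 16 32  4
 0  0  0
 0  0  0

Derivation:
Slide left:
row 0: [16, 32, 4] -> [16, 32, 4]
row 1: [0, 0, 0] -> [0, 0, 0]
row 2: [0, 0, 0] -> [0, 0, 0]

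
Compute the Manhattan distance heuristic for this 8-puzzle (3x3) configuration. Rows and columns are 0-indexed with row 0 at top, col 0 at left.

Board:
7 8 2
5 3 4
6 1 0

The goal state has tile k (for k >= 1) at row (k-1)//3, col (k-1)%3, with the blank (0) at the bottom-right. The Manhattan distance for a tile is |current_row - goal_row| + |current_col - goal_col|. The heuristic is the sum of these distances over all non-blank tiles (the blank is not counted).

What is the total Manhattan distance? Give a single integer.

Answer: 16

Derivation:
Tile 7: (0,0)->(2,0) = 2
Tile 8: (0,1)->(2,1) = 2
Tile 2: (0,2)->(0,1) = 1
Tile 5: (1,0)->(1,1) = 1
Tile 3: (1,1)->(0,2) = 2
Tile 4: (1,2)->(1,0) = 2
Tile 6: (2,0)->(1,2) = 3
Tile 1: (2,1)->(0,0) = 3
Sum: 2 + 2 + 1 + 1 + 2 + 2 + 3 + 3 = 16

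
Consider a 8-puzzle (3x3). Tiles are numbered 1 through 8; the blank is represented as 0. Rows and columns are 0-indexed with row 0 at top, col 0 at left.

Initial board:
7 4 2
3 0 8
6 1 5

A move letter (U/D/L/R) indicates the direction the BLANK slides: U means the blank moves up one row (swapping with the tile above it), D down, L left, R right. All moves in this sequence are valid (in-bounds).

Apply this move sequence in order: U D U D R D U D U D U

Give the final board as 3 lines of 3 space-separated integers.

After move 1 (U):
7 0 2
3 4 8
6 1 5

After move 2 (D):
7 4 2
3 0 8
6 1 5

After move 3 (U):
7 0 2
3 4 8
6 1 5

After move 4 (D):
7 4 2
3 0 8
6 1 5

After move 5 (R):
7 4 2
3 8 0
6 1 5

After move 6 (D):
7 4 2
3 8 5
6 1 0

After move 7 (U):
7 4 2
3 8 0
6 1 5

After move 8 (D):
7 4 2
3 8 5
6 1 0

After move 9 (U):
7 4 2
3 8 0
6 1 5

After move 10 (D):
7 4 2
3 8 5
6 1 0

After move 11 (U):
7 4 2
3 8 0
6 1 5

Answer: 7 4 2
3 8 0
6 1 5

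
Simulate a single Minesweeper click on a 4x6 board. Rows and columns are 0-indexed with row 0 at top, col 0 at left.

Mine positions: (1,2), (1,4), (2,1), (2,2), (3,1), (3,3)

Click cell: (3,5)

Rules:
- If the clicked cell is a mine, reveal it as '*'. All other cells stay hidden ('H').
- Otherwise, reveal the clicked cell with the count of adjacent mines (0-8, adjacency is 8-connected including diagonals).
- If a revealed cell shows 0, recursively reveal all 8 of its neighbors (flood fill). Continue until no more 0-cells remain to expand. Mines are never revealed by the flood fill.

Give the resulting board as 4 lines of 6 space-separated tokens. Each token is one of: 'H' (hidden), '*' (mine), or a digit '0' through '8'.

H H H H H H
H H H H H H
H H H H 2 1
H H H H 1 0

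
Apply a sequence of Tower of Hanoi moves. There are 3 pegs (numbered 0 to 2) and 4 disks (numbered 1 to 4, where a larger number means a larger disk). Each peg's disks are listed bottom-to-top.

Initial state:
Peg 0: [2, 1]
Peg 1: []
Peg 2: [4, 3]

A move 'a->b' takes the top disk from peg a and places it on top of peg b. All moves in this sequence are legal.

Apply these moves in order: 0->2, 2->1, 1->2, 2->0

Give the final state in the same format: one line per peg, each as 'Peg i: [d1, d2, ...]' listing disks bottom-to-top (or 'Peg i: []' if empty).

After move 1 (0->2):
Peg 0: [2]
Peg 1: []
Peg 2: [4, 3, 1]

After move 2 (2->1):
Peg 0: [2]
Peg 1: [1]
Peg 2: [4, 3]

After move 3 (1->2):
Peg 0: [2]
Peg 1: []
Peg 2: [4, 3, 1]

After move 4 (2->0):
Peg 0: [2, 1]
Peg 1: []
Peg 2: [4, 3]

Answer: Peg 0: [2, 1]
Peg 1: []
Peg 2: [4, 3]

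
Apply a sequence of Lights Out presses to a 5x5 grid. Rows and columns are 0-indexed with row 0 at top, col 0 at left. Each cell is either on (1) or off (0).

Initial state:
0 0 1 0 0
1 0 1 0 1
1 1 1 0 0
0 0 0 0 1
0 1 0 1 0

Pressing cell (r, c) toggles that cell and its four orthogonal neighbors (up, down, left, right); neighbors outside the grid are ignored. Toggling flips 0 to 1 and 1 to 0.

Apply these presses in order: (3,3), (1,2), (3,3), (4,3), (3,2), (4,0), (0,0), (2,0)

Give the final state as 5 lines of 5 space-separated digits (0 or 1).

After press 1 at (3,3):
0 0 1 0 0
1 0 1 0 1
1 1 1 1 0
0 0 1 1 0
0 1 0 0 0

After press 2 at (1,2):
0 0 0 0 0
1 1 0 1 1
1 1 0 1 0
0 0 1 1 0
0 1 0 0 0

After press 3 at (3,3):
0 0 0 0 0
1 1 0 1 1
1 1 0 0 0
0 0 0 0 1
0 1 0 1 0

After press 4 at (4,3):
0 0 0 0 0
1 1 0 1 1
1 1 0 0 0
0 0 0 1 1
0 1 1 0 1

After press 5 at (3,2):
0 0 0 0 0
1 1 0 1 1
1 1 1 0 0
0 1 1 0 1
0 1 0 0 1

After press 6 at (4,0):
0 0 0 0 0
1 1 0 1 1
1 1 1 0 0
1 1 1 0 1
1 0 0 0 1

After press 7 at (0,0):
1 1 0 0 0
0 1 0 1 1
1 1 1 0 0
1 1 1 0 1
1 0 0 0 1

After press 8 at (2,0):
1 1 0 0 0
1 1 0 1 1
0 0 1 0 0
0 1 1 0 1
1 0 0 0 1

Answer: 1 1 0 0 0
1 1 0 1 1
0 0 1 0 0
0 1 1 0 1
1 0 0 0 1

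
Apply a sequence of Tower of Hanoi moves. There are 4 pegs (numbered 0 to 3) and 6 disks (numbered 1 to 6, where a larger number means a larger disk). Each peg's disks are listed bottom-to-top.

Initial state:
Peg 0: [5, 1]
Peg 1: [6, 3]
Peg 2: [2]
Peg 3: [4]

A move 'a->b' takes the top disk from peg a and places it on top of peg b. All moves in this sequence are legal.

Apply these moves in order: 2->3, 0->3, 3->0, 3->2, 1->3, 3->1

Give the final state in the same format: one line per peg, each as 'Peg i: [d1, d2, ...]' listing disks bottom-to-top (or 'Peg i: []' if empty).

After move 1 (2->3):
Peg 0: [5, 1]
Peg 1: [6, 3]
Peg 2: []
Peg 3: [4, 2]

After move 2 (0->3):
Peg 0: [5]
Peg 1: [6, 3]
Peg 2: []
Peg 3: [4, 2, 1]

After move 3 (3->0):
Peg 0: [5, 1]
Peg 1: [6, 3]
Peg 2: []
Peg 3: [4, 2]

After move 4 (3->2):
Peg 0: [5, 1]
Peg 1: [6, 3]
Peg 2: [2]
Peg 3: [4]

After move 5 (1->3):
Peg 0: [5, 1]
Peg 1: [6]
Peg 2: [2]
Peg 3: [4, 3]

After move 6 (3->1):
Peg 0: [5, 1]
Peg 1: [6, 3]
Peg 2: [2]
Peg 3: [4]

Answer: Peg 0: [5, 1]
Peg 1: [6, 3]
Peg 2: [2]
Peg 3: [4]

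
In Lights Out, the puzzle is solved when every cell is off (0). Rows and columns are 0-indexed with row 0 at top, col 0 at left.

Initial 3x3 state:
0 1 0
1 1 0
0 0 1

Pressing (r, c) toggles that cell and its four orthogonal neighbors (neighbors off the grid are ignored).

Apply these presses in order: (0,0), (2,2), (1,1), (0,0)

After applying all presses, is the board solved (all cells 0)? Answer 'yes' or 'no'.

After press 1 at (0,0):
1 0 0
0 1 0
0 0 1

After press 2 at (2,2):
1 0 0
0 1 1
0 1 0

After press 3 at (1,1):
1 1 0
1 0 0
0 0 0

After press 4 at (0,0):
0 0 0
0 0 0
0 0 0

Lights still on: 0

Answer: yes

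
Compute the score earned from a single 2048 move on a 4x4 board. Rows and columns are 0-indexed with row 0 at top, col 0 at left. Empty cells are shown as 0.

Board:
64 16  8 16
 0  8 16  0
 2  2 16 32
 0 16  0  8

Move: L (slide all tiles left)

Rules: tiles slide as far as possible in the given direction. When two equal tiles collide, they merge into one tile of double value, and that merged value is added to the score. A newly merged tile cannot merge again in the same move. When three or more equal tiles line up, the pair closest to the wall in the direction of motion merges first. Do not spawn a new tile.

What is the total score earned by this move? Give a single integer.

Answer: 4

Derivation:
Slide left:
row 0: [64, 16, 8, 16] -> [64, 16, 8, 16]  score +0 (running 0)
row 1: [0, 8, 16, 0] -> [8, 16, 0, 0]  score +0 (running 0)
row 2: [2, 2, 16, 32] -> [4, 16, 32, 0]  score +4 (running 4)
row 3: [0, 16, 0, 8] -> [16, 8, 0, 0]  score +0 (running 4)
Board after move:
64 16  8 16
 8 16  0  0
 4 16 32  0
16  8  0  0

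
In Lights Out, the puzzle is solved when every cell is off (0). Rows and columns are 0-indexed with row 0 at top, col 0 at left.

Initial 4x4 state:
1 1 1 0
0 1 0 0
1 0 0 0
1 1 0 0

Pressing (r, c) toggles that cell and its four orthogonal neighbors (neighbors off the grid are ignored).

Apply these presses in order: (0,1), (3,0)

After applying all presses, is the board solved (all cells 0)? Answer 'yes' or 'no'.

Answer: yes

Derivation:
After press 1 at (0,1):
0 0 0 0
0 0 0 0
1 0 0 0
1 1 0 0

After press 2 at (3,0):
0 0 0 0
0 0 0 0
0 0 0 0
0 0 0 0

Lights still on: 0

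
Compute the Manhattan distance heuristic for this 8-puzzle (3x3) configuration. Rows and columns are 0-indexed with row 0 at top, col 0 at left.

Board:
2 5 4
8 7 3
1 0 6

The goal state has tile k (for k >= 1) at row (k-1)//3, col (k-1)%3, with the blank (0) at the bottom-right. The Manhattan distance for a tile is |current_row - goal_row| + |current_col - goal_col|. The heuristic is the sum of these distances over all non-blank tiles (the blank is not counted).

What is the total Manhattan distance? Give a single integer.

Answer: 13

Derivation:
Tile 2: at (0,0), goal (0,1), distance |0-0|+|0-1| = 1
Tile 5: at (0,1), goal (1,1), distance |0-1|+|1-1| = 1
Tile 4: at (0,2), goal (1,0), distance |0-1|+|2-0| = 3
Tile 8: at (1,0), goal (2,1), distance |1-2|+|0-1| = 2
Tile 7: at (1,1), goal (2,0), distance |1-2|+|1-0| = 2
Tile 3: at (1,2), goal (0,2), distance |1-0|+|2-2| = 1
Tile 1: at (2,0), goal (0,0), distance |2-0|+|0-0| = 2
Tile 6: at (2,2), goal (1,2), distance |2-1|+|2-2| = 1
Sum: 1 + 1 + 3 + 2 + 2 + 1 + 2 + 1 = 13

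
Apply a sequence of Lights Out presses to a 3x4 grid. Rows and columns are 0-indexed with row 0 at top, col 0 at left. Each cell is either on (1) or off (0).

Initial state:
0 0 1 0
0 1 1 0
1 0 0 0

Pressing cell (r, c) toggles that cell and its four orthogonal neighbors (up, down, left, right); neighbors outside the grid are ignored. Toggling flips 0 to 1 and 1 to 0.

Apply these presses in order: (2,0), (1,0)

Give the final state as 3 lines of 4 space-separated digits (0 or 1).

Answer: 1 0 1 0
0 0 1 0
1 1 0 0

Derivation:
After press 1 at (2,0):
0 0 1 0
1 1 1 0
0 1 0 0

After press 2 at (1,0):
1 0 1 0
0 0 1 0
1 1 0 0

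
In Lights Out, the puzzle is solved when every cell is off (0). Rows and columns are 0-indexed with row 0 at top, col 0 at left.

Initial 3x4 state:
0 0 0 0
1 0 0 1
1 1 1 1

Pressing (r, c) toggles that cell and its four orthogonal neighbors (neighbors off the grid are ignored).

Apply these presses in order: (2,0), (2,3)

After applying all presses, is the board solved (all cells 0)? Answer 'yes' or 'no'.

Answer: yes

Derivation:
After press 1 at (2,0):
0 0 0 0
0 0 0 1
0 0 1 1

After press 2 at (2,3):
0 0 0 0
0 0 0 0
0 0 0 0

Lights still on: 0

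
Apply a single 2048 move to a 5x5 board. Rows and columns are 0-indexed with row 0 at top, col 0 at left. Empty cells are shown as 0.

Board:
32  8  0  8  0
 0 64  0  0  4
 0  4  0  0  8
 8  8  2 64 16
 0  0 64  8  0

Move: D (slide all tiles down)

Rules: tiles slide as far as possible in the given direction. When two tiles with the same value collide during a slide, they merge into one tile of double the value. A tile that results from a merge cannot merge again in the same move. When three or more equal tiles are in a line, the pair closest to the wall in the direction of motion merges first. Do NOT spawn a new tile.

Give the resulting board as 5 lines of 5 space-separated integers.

Slide down:
col 0: [32, 0, 0, 8, 0] -> [0, 0, 0, 32, 8]
col 1: [8, 64, 4, 8, 0] -> [0, 8, 64, 4, 8]
col 2: [0, 0, 0, 2, 64] -> [0, 0, 0, 2, 64]
col 3: [8, 0, 0, 64, 8] -> [0, 0, 8, 64, 8]
col 4: [0, 4, 8, 16, 0] -> [0, 0, 4, 8, 16]

Answer:  0  0  0  0  0
 0  8  0  0  0
 0 64  0  8  4
32  4  2 64  8
 8  8 64  8 16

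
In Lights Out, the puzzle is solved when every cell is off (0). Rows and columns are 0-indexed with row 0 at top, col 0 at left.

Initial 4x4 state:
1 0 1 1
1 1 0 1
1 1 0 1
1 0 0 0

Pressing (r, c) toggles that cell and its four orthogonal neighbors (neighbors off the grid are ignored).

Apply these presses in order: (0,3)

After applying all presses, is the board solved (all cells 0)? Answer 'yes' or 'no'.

Answer: no

Derivation:
After press 1 at (0,3):
1 0 0 0
1 1 0 0
1 1 0 1
1 0 0 0

Lights still on: 7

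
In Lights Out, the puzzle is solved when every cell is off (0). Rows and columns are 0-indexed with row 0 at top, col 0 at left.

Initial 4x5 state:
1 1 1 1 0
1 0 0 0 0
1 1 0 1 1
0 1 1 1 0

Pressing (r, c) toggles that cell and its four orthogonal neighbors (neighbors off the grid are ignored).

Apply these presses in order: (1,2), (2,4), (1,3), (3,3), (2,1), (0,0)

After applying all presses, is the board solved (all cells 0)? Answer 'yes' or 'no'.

Answer: yes

Derivation:
After press 1 at (1,2):
1 1 0 1 0
1 1 1 1 0
1 1 1 1 1
0 1 1 1 0

After press 2 at (2,4):
1 1 0 1 0
1 1 1 1 1
1 1 1 0 0
0 1 1 1 1

After press 3 at (1,3):
1 1 0 0 0
1 1 0 0 0
1 1 1 1 0
0 1 1 1 1

After press 4 at (3,3):
1 1 0 0 0
1 1 0 0 0
1 1 1 0 0
0 1 0 0 0

After press 5 at (2,1):
1 1 0 0 0
1 0 0 0 0
0 0 0 0 0
0 0 0 0 0

After press 6 at (0,0):
0 0 0 0 0
0 0 0 0 0
0 0 0 0 0
0 0 0 0 0

Lights still on: 0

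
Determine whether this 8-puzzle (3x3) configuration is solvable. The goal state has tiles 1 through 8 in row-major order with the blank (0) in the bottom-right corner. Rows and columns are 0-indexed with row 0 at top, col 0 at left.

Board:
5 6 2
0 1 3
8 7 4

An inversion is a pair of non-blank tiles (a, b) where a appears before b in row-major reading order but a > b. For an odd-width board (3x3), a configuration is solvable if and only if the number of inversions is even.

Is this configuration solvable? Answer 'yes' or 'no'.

Answer: yes

Derivation:
Inversions (pairs i<j in row-major order where tile[i] > tile[j] > 0): 12
12 is even, so the puzzle is solvable.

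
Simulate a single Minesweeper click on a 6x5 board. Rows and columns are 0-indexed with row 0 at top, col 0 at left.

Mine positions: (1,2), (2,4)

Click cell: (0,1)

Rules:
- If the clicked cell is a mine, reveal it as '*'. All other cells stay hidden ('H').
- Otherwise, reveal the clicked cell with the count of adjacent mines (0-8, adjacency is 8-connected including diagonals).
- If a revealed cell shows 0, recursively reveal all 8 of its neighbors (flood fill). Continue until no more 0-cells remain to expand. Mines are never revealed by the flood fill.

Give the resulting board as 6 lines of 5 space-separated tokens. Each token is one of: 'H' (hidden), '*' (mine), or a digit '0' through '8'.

H 1 H H H
H H H H H
H H H H H
H H H H H
H H H H H
H H H H H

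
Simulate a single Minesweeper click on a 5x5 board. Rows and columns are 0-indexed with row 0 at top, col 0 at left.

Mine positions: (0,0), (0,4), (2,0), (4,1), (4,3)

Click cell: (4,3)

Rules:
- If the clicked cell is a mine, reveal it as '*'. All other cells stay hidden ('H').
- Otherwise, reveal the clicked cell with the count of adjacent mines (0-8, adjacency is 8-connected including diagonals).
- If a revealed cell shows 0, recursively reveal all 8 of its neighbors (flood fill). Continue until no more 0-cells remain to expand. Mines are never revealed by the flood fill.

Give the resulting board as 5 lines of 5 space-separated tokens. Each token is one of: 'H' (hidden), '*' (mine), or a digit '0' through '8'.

H H H H H
H H H H H
H H H H H
H H H H H
H H H * H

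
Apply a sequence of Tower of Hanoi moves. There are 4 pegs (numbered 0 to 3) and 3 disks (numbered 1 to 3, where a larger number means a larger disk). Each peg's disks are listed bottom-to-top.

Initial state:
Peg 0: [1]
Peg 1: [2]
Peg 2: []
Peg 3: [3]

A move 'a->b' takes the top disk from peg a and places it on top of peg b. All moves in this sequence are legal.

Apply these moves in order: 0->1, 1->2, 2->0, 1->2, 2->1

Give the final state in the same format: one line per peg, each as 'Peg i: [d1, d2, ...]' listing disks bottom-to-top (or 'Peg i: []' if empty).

After move 1 (0->1):
Peg 0: []
Peg 1: [2, 1]
Peg 2: []
Peg 3: [3]

After move 2 (1->2):
Peg 0: []
Peg 1: [2]
Peg 2: [1]
Peg 3: [3]

After move 3 (2->0):
Peg 0: [1]
Peg 1: [2]
Peg 2: []
Peg 3: [3]

After move 4 (1->2):
Peg 0: [1]
Peg 1: []
Peg 2: [2]
Peg 3: [3]

After move 5 (2->1):
Peg 0: [1]
Peg 1: [2]
Peg 2: []
Peg 3: [3]

Answer: Peg 0: [1]
Peg 1: [2]
Peg 2: []
Peg 3: [3]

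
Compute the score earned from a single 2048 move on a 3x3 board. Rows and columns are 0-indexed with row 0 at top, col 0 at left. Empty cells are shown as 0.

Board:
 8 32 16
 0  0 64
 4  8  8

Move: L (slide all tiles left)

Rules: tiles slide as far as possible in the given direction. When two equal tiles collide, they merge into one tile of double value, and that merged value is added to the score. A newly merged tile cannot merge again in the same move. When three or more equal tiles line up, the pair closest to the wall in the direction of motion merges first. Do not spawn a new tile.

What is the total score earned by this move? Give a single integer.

Answer: 16

Derivation:
Slide left:
row 0: [8, 32, 16] -> [8, 32, 16]  score +0 (running 0)
row 1: [0, 0, 64] -> [64, 0, 0]  score +0 (running 0)
row 2: [4, 8, 8] -> [4, 16, 0]  score +16 (running 16)
Board after move:
 8 32 16
64  0  0
 4 16  0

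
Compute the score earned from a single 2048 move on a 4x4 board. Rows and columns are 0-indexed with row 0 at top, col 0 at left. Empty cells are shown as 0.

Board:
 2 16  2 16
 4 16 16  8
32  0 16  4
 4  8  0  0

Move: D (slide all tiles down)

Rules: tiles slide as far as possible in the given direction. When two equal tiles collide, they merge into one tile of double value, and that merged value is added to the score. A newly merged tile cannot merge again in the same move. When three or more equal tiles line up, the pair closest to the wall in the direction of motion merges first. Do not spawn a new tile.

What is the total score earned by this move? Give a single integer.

Slide down:
col 0: [2, 4, 32, 4] -> [2, 4, 32, 4]  score +0 (running 0)
col 1: [16, 16, 0, 8] -> [0, 0, 32, 8]  score +32 (running 32)
col 2: [2, 16, 16, 0] -> [0, 0, 2, 32]  score +32 (running 64)
col 3: [16, 8, 4, 0] -> [0, 16, 8, 4]  score +0 (running 64)
Board after move:
 2  0  0  0
 4  0  0 16
32 32  2  8
 4  8 32  4

Answer: 64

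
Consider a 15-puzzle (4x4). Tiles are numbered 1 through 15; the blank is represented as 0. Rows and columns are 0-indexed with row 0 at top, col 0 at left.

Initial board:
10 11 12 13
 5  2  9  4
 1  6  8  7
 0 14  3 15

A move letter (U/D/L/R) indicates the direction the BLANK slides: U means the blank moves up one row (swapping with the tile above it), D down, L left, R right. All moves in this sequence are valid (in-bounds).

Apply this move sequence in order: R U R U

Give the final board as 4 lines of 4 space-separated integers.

After move 1 (R):
10 11 12 13
 5  2  9  4
 1  6  8  7
14  0  3 15

After move 2 (U):
10 11 12 13
 5  2  9  4
 1  0  8  7
14  6  3 15

After move 3 (R):
10 11 12 13
 5  2  9  4
 1  8  0  7
14  6  3 15

After move 4 (U):
10 11 12 13
 5  2  0  4
 1  8  9  7
14  6  3 15

Answer: 10 11 12 13
 5  2  0  4
 1  8  9  7
14  6  3 15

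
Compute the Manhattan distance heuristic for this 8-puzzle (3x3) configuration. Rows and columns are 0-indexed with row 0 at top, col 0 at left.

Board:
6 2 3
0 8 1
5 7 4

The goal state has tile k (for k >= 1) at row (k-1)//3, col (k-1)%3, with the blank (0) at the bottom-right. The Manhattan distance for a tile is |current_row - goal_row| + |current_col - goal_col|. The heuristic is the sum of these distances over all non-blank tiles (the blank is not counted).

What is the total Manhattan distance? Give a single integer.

Tile 6: at (0,0), goal (1,2), distance |0-1|+|0-2| = 3
Tile 2: at (0,1), goal (0,1), distance |0-0|+|1-1| = 0
Tile 3: at (0,2), goal (0,2), distance |0-0|+|2-2| = 0
Tile 8: at (1,1), goal (2,1), distance |1-2|+|1-1| = 1
Tile 1: at (1,2), goal (0,0), distance |1-0|+|2-0| = 3
Tile 5: at (2,0), goal (1,1), distance |2-1|+|0-1| = 2
Tile 7: at (2,1), goal (2,0), distance |2-2|+|1-0| = 1
Tile 4: at (2,2), goal (1,0), distance |2-1|+|2-0| = 3
Sum: 3 + 0 + 0 + 1 + 3 + 2 + 1 + 3 = 13

Answer: 13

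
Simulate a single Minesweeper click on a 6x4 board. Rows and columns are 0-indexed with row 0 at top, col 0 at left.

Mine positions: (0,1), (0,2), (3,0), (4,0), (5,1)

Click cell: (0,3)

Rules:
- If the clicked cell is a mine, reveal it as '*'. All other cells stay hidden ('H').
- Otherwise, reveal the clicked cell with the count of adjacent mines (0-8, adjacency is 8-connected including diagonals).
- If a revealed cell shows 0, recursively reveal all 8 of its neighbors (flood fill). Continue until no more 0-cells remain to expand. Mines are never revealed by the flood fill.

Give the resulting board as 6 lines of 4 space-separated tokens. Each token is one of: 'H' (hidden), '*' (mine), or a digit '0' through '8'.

H H H 1
H H H H
H H H H
H H H H
H H H H
H H H H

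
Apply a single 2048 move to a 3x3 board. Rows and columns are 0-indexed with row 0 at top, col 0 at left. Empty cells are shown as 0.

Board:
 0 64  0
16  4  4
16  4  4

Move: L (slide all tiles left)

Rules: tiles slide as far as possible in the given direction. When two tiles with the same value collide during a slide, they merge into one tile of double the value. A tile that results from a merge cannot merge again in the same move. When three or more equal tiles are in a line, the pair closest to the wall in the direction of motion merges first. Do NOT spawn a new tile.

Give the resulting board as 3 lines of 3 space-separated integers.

Slide left:
row 0: [0, 64, 0] -> [64, 0, 0]
row 1: [16, 4, 4] -> [16, 8, 0]
row 2: [16, 4, 4] -> [16, 8, 0]

Answer: 64  0  0
16  8  0
16  8  0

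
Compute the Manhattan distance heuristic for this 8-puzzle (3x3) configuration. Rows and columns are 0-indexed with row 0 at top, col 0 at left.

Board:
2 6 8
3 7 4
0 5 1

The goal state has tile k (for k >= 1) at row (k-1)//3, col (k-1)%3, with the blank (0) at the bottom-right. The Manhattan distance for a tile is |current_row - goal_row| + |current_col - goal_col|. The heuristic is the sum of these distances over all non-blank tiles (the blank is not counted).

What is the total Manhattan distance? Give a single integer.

Tile 2: (0,0)->(0,1) = 1
Tile 6: (0,1)->(1,2) = 2
Tile 8: (0,2)->(2,1) = 3
Tile 3: (1,0)->(0,2) = 3
Tile 7: (1,1)->(2,0) = 2
Tile 4: (1,2)->(1,0) = 2
Tile 5: (2,1)->(1,1) = 1
Tile 1: (2,2)->(0,0) = 4
Sum: 1 + 2 + 3 + 3 + 2 + 2 + 1 + 4 = 18

Answer: 18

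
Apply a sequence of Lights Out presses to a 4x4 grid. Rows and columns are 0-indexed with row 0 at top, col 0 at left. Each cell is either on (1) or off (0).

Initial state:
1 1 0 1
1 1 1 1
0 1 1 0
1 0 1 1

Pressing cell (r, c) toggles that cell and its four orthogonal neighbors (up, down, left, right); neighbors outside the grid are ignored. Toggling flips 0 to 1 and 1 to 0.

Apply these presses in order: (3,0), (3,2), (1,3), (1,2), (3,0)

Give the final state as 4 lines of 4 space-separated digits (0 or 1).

After press 1 at (3,0):
1 1 0 1
1 1 1 1
1 1 1 0
0 1 1 1

After press 2 at (3,2):
1 1 0 1
1 1 1 1
1 1 0 0
0 0 0 0

After press 3 at (1,3):
1 1 0 0
1 1 0 0
1 1 0 1
0 0 0 0

After press 4 at (1,2):
1 1 1 0
1 0 1 1
1 1 1 1
0 0 0 0

After press 5 at (3,0):
1 1 1 0
1 0 1 1
0 1 1 1
1 1 0 0

Answer: 1 1 1 0
1 0 1 1
0 1 1 1
1 1 0 0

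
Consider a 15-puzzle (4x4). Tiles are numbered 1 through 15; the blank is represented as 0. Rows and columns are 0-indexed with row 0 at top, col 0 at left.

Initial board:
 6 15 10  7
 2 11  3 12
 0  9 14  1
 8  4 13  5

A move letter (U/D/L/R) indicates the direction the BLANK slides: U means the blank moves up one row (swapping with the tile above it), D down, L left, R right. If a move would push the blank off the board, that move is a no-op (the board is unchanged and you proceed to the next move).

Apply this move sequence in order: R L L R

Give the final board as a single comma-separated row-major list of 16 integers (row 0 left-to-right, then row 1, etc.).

After move 1 (R):
 6 15 10  7
 2 11  3 12
 9  0 14  1
 8  4 13  5

After move 2 (L):
 6 15 10  7
 2 11  3 12
 0  9 14  1
 8  4 13  5

After move 3 (L):
 6 15 10  7
 2 11  3 12
 0  9 14  1
 8  4 13  5

After move 4 (R):
 6 15 10  7
 2 11  3 12
 9  0 14  1
 8  4 13  5

Answer: 6, 15, 10, 7, 2, 11, 3, 12, 9, 0, 14, 1, 8, 4, 13, 5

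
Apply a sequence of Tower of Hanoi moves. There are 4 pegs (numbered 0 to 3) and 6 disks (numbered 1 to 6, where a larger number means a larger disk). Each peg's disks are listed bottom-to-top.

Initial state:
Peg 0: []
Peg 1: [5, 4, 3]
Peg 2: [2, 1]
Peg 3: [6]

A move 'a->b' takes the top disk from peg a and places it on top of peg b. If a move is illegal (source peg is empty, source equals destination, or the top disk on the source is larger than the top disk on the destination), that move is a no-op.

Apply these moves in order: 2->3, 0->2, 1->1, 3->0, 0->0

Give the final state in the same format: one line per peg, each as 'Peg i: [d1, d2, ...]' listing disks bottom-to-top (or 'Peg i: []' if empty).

After move 1 (2->3):
Peg 0: []
Peg 1: [5, 4, 3]
Peg 2: [2]
Peg 3: [6, 1]

After move 2 (0->2):
Peg 0: []
Peg 1: [5, 4, 3]
Peg 2: [2]
Peg 3: [6, 1]

After move 3 (1->1):
Peg 0: []
Peg 1: [5, 4, 3]
Peg 2: [2]
Peg 3: [6, 1]

After move 4 (3->0):
Peg 0: [1]
Peg 1: [5, 4, 3]
Peg 2: [2]
Peg 3: [6]

After move 5 (0->0):
Peg 0: [1]
Peg 1: [5, 4, 3]
Peg 2: [2]
Peg 3: [6]

Answer: Peg 0: [1]
Peg 1: [5, 4, 3]
Peg 2: [2]
Peg 3: [6]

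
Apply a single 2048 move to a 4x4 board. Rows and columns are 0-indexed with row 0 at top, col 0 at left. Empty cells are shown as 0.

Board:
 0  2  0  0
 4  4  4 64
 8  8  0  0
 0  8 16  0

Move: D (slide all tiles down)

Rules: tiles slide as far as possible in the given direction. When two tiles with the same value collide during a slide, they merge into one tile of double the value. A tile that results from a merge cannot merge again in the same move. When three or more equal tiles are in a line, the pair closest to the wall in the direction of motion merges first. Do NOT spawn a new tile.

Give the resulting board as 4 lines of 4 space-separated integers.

Slide down:
col 0: [0, 4, 8, 0] -> [0, 0, 4, 8]
col 1: [2, 4, 8, 8] -> [0, 2, 4, 16]
col 2: [0, 4, 0, 16] -> [0, 0, 4, 16]
col 3: [0, 64, 0, 0] -> [0, 0, 0, 64]

Answer:  0  0  0  0
 0  2  0  0
 4  4  4  0
 8 16 16 64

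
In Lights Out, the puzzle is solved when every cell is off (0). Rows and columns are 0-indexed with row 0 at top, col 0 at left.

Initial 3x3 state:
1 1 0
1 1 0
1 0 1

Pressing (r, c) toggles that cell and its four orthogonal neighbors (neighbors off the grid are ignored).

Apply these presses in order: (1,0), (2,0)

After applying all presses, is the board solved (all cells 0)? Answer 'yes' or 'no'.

Answer: no

Derivation:
After press 1 at (1,0):
0 1 0
0 0 0
0 0 1

After press 2 at (2,0):
0 1 0
1 0 0
1 1 1

Lights still on: 5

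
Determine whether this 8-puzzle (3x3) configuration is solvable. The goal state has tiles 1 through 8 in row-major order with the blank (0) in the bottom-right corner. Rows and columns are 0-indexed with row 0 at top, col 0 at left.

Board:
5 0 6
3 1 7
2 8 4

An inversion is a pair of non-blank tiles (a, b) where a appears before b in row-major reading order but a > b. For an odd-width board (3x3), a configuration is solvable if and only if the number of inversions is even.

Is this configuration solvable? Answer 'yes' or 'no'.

Answer: no

Derivation:
Inversions (pairs i<j in row-major order where tile[i] > tile[j] > 0): 13
13 is odd, so the puzzle is not solvable.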